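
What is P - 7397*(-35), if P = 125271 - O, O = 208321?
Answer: 175845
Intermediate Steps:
P = -83050 (P = 125271 - 1*208321 = 125271 - 208321 = -83050)
P - 7397*(-35) = -83050 - 7397*(-35) = -83050 + 258895 = 175845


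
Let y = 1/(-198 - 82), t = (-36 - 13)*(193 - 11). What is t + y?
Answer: -2497041/280 ≈ -8918.0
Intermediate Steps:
t = -8918 (t = -49*182 = -8918)
y = -1/280 (y = 1/(-280) = -1/280 ≈ -0.0035714)
t + y = -8918 - 1/280 = -2497041/280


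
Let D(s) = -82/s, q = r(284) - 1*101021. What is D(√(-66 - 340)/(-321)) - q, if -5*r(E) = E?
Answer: 505389/5 - 13161*I*√406/203 ≈ 1.0108e+5 - 1306.3*I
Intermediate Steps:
r(E) = -E/5
q = -505389/5 (q = -⅕*284 - 1*101021 = -284/5 - 101021 = -505389/5 ≈ -1.0108e+5)
D(√(-66 - 340)/(-321)) - q = -82*(-321/√(-66 - 340)) - 1*(-505389/5) = -82*321*I*√406/406 + 505389/5 = -13161*I*√406/203 + 505389/5 = 505389/5 - 13161*I*√406/203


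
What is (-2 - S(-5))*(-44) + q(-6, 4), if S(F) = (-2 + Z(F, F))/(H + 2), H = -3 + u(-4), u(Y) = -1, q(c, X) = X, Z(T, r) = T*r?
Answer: -414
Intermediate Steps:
H = -4 (H = -3 - 1 = -4)
S(F) = 1 - F²/2 (S(F) = (-2 + F*F)/(-4 + 2) = (-2 + F²)/(-2) = (-2 + F²)*(-½) = 1 - F²/2)
(-2 - S(-5))*(-44) + q(-6, 4) = (-2 - (1 - ½*(-5)²))*(-44) + 4 = (-2 - (1 - ½*25))*(-44) + 4 = (-2 - (1 - 25/2))*(-44) + 4 = (-2 - 1*(-23/2))*(-44) + 4 = (-2 + 23/2)*(-44) + 4 = (19/2)*(-44) + 4 = -418 + 4 = -414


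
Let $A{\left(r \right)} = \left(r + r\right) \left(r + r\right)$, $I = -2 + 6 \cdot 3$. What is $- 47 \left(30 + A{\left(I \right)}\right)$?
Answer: $-49538$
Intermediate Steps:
$I = 16$ ($I = -2 + 18 = 16$)
$A{\left(r \right)} = 4 r^{2}$ ($A{\left(r \right)} = 2 r 2 r = 4 r^{2}$)
$- 47 \left(30 + A{\left(I \right)}\right) = - 47 \left(30 + 4 \cdot 16^{2}\right) = - 47 \left(30 + 4 \cdot 256\right) = - 47 \left(30 + 1024\right) = \left(-47\right) 1054 = -49538$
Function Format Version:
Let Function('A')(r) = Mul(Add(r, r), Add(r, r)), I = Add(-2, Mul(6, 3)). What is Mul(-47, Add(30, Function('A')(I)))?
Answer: -49538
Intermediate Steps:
I = 16 (I = Add(-2, 18) = 16)
Function('A')(r) = Mul(4, Pow(r, 2)) (Function('A')(r) = Mul(Mul(2, r), Mul(2, r)) = Mul(4, Pow(r, 2)))
Mul(-47, Add(30, Function('A')(I))) = Mul(-47, Add(30, Mul(4, Pow(16, 2)))) = Mul(-47, Add(30, Mul(4, 256))) = Mul(-47, Add(30, 1024)) = Mul(-47, 1054) = -49538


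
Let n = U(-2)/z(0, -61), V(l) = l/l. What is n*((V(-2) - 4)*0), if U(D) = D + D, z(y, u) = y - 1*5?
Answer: 0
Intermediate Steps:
z(y, u) = -5 + y (z(y, u) = y - 5 = -5 + y)
U(D) = 2*D
V(l) = 1
n = ⅘ (n = (2*(-2))/(-5 + 0) = -4/(-5) = -4*(-⅕) = ⅘ ≈ 0.80000)
n*((V(-2) - 4)*0) = 4*((1 - 4)*0)/5 = 4*(-3*0)/5 = (⅘)*0 = 0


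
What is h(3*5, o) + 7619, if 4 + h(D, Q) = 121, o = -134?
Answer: 7736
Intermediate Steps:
h(D, Q) = 117 (h(D, Q) = -4 + 121 = 117)
h(3*5, o) + 7619 = 117 + 7619 = 7736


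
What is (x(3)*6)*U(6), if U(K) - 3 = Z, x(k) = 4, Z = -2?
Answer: 24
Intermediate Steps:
U(K) = 1 (U(K) = 3 - 2 = 1)
(x(3)*6)*U(6) = (4*6)*1 = 24*1 = 24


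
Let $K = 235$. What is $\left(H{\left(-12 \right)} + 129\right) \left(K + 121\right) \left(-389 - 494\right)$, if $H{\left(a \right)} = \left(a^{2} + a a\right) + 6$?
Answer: $-132969204$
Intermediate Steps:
$H{\left(a \right)} = 6 + 2 a^{2}$ ($H{\left(a \right)} = \left(a^{2} + a^{2}\right) + 6 = 2 a^{2} + 6 = 6 + 2 a^{2}$)
$\left(H{\left(-12 \right)} + 129\right) \left(K + 121\right) \left(-389 - 494\right) = \left(\left(6 + 2 \left(-12\right)^{2}\right) + 129\right) \left(235 + 121\right) \left(-389 - 494\right) = \left(\left(6 + 2 \cdot 144\right) + 129\right) 356 \left(-883\right) = \left(\left(6 + 288\right) + 129\right) 356 \left(-883\right) = \left(294 + 129\right) 356 \left(-883\right) = 423 \cdot 356 \left(-883\right) = 150588 \left(-883\right) = -132969204$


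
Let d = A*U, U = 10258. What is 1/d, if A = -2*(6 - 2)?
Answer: -1/82064 ≈ -1.2186e-5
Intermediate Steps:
A = -8 (A = -2*4 = -8)
d = -82064 (d = -8*10258 = -82064)
1/d = 1/(-82064) = -1/82064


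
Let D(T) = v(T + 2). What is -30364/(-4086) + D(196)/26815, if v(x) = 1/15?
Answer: 2035527331/273915225 ≈ 7.4312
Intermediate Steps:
v(x) = 1/15
D(T) = 1/15
-30364/(-4086) + D(196)/26815 = -30364/(-4086) + (1/15)/26815 = -30364*(-1/4086) + (1/15)*(1/26815) = 15182/2043 + 1/402225 = 2035527331/273915225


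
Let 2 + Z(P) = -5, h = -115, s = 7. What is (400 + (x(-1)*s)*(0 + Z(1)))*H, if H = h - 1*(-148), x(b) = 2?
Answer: 9966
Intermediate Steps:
Z(P) = -7 (Z(P) = -2 - 5 = -7)
H = 33 (H = -115 - 1*(-148) = -115 + 148 = 33)
(400 + (x(-1)*s)*(0 + Z(1)))*H = (400 + (2*7)*(0 - 7))*33 = (400 + 14*(-7))*33 = (400 - 98)*33 = 302*33 = 9966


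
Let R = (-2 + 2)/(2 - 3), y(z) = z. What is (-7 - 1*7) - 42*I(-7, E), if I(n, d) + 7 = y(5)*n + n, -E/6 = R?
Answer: 2044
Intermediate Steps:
R = 0 (R = 0/(-1) = 0*(-1) = 0)
E = 0 (E = -6*0 = 0)
I(n, d) = -7 + 6*n (I(n, d) = -7 + (5*n + n) = -7 + 6*n)
(-7 - 1*7) - 42*I(-7, E) = (-7 - 1*7) - 42*(-7 + 6*(-7)) = (-7 - 7) - 42*(-7 - 42) = -14 - 42*(-49) = -14 + 2058 = 2044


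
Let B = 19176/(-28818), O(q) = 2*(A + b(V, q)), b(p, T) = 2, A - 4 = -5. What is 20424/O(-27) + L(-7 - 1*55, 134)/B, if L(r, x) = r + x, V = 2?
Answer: 8072934/799 ≈ 10104.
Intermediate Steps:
A = -1 (A = 4 - 5 = -1)
O(q) = 2 (O(q) = 2*(-1 + 2) = 2*1 = 2)
B = -3196/4803 (B = 19176*(-1/28818) = -3196/4803 ≈ -0.66542)
20424/O(-27) + L(-7 - 1*55, 134)/B = 20424/2 + ((-7 - 1*55) + 134)/(-3196/4803) = 20424*(1/2) + ((-7 - 55) + 134)*(-4803/3196) = 10212 + (-62 + 134)*(-4803/3196) = 10212 + 72*(-4803/3196) = 10212 - 86454/799 = 8072934/799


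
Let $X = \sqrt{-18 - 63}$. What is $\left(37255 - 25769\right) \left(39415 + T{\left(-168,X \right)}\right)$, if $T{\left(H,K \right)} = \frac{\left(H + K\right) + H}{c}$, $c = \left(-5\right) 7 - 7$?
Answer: $452812578 - \frac{17229 i}{7} \approx 4.5281 \cdot 10^{8} - 2461.3 i$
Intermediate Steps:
$c = -42$ ($c = -35 - 7 = -42$)
$X = 9 i$ ($X = \sqrt{-81} = 9 i \approx 9.0 i$)
$T{\left(H,K \right)} = - \frac{H}{21} - \frac{K}{42}$ ($T{\left(H,K \right)} = \frac{\left(H + K\right) + H}{-42} = \left(K + 2 H\right) \left(- \frac{1}{42}\right) = - \frac{H}{21} - \frac{K}{42}$)
$\left(37255 - 25769\right) \left(39415 + T{\left(-168,X \right)}\right) = \left(37255 - 25769\right) \left(39415 - \left(-8 + \frac{9 i}{42}\right)\right) = 11486 \left(39415 + \left(8 - \frac{3 i}{14}\right)\right) = 11486 \left(39423 - \frac{3 i}{14}\right) = 452812578 - \frac{17229 i}{7}$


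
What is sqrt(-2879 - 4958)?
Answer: I*sqrt(7837) ≈ 88.527*I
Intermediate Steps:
sqrt(-2879 - 4958) = sqrt(-7837) = I*sqrt(7837)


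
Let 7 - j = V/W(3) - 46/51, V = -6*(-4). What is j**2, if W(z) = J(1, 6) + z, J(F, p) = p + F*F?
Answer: 1968409/65025 ≈ 30.272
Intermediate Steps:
J(F, p) = p + F**2
V = 24
W(z) = 7 + z (W(z) = (6 + 1**2) + z = (6 + 1) + z = 7 + z)
j = 1403/255 (j = 7 - (24/(7 + 3) - 46/51) = 7 - (24/10 - 46*1/51) = 7 - (24*(1/10) - 46/51) = 7 - (12/5 - 46/51) = 7 - 1*382/255 = 7 - 382/255 = 1403/255 ≈ 5.5020)
j**2 = (1403/255)**2 = 1968409/65025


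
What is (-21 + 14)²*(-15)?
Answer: -735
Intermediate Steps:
(-21 + 14)²*(-15) = (-7)²*(-15) = 49*(-15) = -735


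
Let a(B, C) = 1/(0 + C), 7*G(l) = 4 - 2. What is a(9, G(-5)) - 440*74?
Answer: -65113/2 ≈ -32557.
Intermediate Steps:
G(l) = 2/7 (G(l) = (4 - 2)/7 = (1/7)*2 = 2/7)
a(B, C) = 1/C
a(9, G(-5)) - 440*74 = 1/(2/7) - 440*74 = 7/2 - 32560 = -65113/2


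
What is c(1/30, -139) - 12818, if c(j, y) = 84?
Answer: -12734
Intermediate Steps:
c(1/30, -139) - 12818 = 84 - 12818 = -12734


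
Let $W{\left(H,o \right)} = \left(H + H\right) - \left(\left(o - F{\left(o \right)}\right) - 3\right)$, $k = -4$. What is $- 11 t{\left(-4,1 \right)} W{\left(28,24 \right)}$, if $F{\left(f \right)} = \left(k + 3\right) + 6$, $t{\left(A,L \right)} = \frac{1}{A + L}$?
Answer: $\frac{440}{3} \approx 146.67$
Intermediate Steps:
$F{\left(f \right)} = 5$ ($F{\left(f \right)} = \left(-4 + 3\right) + 6 = -1 + 6 = 5$)
$W{\left(H,o \right)} = 8 - o + 2 H$ ($W{\left(H,o \right)} = \left(H + H\right) - \left(\left(o - 5\right) - 3\right) = 2 H - \left(\left(o - 5\right) - 3\right) = 2 H - \left(\left(-5 + o\right) - 3\right) = 2 H - \left(-8 + o\right) = 8 - o + 2 H$)
$- 11 t{\left(-4,1 \right)} W{\left(28,24 \right)} = - \frac{11}{-4 + 1} \left(8 - 24 + 2 \cdot 28\right) = - \frac{11}{-3} \left(8 - 24 + 56\right) = \left(-11\right) \left(- \frac{1}{3}\right) 40 = \frac{11}{3} \cdot 40 = \frac{440}{3}$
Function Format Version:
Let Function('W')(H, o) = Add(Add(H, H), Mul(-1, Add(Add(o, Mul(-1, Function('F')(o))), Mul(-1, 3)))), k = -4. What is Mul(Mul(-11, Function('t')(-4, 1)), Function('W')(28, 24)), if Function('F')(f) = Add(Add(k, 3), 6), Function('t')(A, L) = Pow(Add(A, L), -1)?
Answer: Rational(440, 3) ≈ 146.67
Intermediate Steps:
Function('F')(f) = 5 (Function('F')(f) = Add(Add(-4, 3), 6) = Add(-1, 6) = 5)
Function('W')(H, o) = Add(8, Mul(-1, o), Mul(2, H)) (Function('W')(H, o) = Add(Add(H, H), Mul(-1, Add(Add(o, Mul(-1, 5)), Mul(-1, 3)))) = Add(Mul(2, H), Mul(-1, Add(Add(o, -5), -3))) = Add(Mul(2, H), Mul(-1, Add(Add(-5, o), -3))) = Add(Mul(2, H), Mul(-1, Add(-8, o))) = Add(Mul(2, H), Add(8, Mul(-1, o))) = Add(8, Mul(-1, o), Mul(2, H)))
Mul(Mul(-11, Function('t')(-4, 1)), Function('W')(28, 24)) = Mul(Mul(-11, Pow(Add(-4, 1), -1)), Add(8, Mul(-1, 24), Mul(2, 28))) = Mul(Mul(-11, Pow(-3, -1)), Add(8, -24, 56)) = Mul(Mul(-11, Rational(-1, 3)), 40) = Mul(Rational(11, 3), 40) = Rational(440, 3)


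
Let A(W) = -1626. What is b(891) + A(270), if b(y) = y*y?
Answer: 792255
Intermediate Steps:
b(y) = y²
b(891) + A(270) = 891² - 1626 = 793881 - 1626 = 792255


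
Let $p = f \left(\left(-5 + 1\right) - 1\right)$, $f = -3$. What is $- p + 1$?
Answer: $-14$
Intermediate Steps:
$p = 15$ ($p = - 3 \left(\left(-5 + 1\right) - 1\right) = - 3 \left(-4 - 1\right) = \left(-3\right) \left(-5\right) = 15$)
$- p + 1 = \left(-1\right) 15 + 1 = -15 + 1 = -14$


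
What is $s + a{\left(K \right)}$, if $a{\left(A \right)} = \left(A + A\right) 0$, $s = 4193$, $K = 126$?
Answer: $4193$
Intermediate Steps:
$a{\left(A \right)} = 0$ ($a{\left(A \right)} = 2 A 0 = 0$)
$s + a{\left(K \right)} = 4193 + 0 = 4193$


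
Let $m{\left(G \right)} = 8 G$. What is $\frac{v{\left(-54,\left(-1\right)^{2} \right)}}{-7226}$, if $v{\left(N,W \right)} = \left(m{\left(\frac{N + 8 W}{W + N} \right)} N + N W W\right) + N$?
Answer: $\frac{12798}{191489} \approx 0.066834$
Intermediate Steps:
$v{\left(N,W \right)} = N + N W^{2} + \frac{8 N \left(N + 8 W\right)}{N + W}$ ($v{\left(N,W \right)} = \left(8 \frac{N + 8 W}{W + N} N + N W W\right) + N = \left(8 \frac{N + 8 W}{N + W} N + N W^{2}\right) + N = \left(\frac{8 \left(N + 8 W\right)}{N + W} N + N W^{2}\right) + N = \left(\frac{8 N \left(N + 8 W\right)}{N + W} + N W^{2}\right) + N = \left(N W^{2} + \frac{8 N \left(N + 8 W\right)}{N + W}\right) + N = N + N W^{2} + \frac{8 N \left(N + 8 W\right)}{N + W}$)
$\frac{v{\left(-54,\left(-1\right)^{2} \right)}}{-7226} = \frac{\left(-54\right) \frac{1}{-54 + \left(-1\right)^{2}} \left(8 \left(-54\right) + 64 \left(-1\right)^{2} + \left(1 + \left(\left(-1\right)^{2}\right)^{2}\right) \left(-54 + \left(-1\right)^{2}\right)\right)}{-7226} = - \frac{54 \left(-432 + 64 \cdot 1 + \left(1 + 1^{2}\right) \left(-54 + 1\right)\right)}{-54 + 1} \left(- \frac{1}{7226}\right) = - \frac{54 \left(-432 + 64 + \left(1 + 1\right) \left(-53\right)\right)}{-53} \left(- \frac{1}{7226}\right) = \left(-54\right) \left(- \frac{1}{53}\right) \left(-432 + 64 + 2 \left(-53\right)\right) \left(- \frac{1}{7226}\right) = \left(-54\right) \left(- \frac{1}{53}\right) \left(-432 + 64 - 106\right) \left(- \frac{1}{7226}\right) = \left(-54\right) \left(- \frac{1}{53}\right) \left(-474\right) \left(- \frac{1}{7226}\right) = \left(- \frac{25596}{53}\right) \left(- \frac{1}{7226}\right) = \frac{12798}{191489}$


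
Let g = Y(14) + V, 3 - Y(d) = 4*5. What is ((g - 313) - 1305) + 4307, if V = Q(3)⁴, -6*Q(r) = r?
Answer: 42753/16 ≈ 2672.1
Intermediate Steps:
Q(r) = -r/6
Y(d) = -17 (Y(d) = 3 - 4*5 = 3 - 1*20 = 3 - 20 = -17)
V = 1/16 (V = (-⅙*3)⁴ = (-½)⁴ = 1/16 ≈ 0.062500)
g = -271/16 (g = -17 + 1/16 = -271/16 ≈ -16.938)
((g - 313) - 1305) + 4307 = ((-271/16 - 313) - 1305) + 4307 = (-5279/16 - 1305) + 4307 = -26159/16 + 4307 = 42753/16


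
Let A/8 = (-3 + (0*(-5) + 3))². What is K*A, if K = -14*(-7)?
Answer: 0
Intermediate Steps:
A = 0 (A = 8*(-3 + (0*(-5) + 3))² = 8*(-3 + (0 + 3))² = 8*(-3 + 3)² = 8*0² = 8*0 = 0)
K = 98
K*A = 98*0 = 0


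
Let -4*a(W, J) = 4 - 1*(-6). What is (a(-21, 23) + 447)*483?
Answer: 429387/2 ≈ 2.1469e+5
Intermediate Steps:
a(W, J) = -5/2 (a(W, J) = -(4 - 1*(-6))/4 = -(4 + 6)/4 = -¼*10 = -5/2)
(a(-21, 23) + 447)*483 = (-5/2 + 447)*483 = (889/2)*483 = 429387/2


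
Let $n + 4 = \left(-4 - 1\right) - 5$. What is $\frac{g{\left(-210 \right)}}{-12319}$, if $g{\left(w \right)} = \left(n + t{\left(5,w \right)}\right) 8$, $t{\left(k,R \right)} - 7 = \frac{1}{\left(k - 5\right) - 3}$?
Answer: $\frac{176}{36957} \approx 0.0047623$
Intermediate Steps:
$n = -14$ ($n = -4 - 10 = -14$)
$t{\left(k,R \right)} = 7 + \frac{1}{-8 + k}$ ($t{\left(k,R \right)} = 7 + \frac{1}{\left(k - 5\right) - 3} = 7 + \frac{1}{\left(-5 + k\right) - 3} = 7 + \frac{1}{-8 + k}$)
$g{\left(w \right)} = - \frac{176}{3}$ ($g{\left(w \right)} = \left(-14 + \frac{-55 + 7 \cdot 5}{-8 + 5}\right) 8 = \left(-14 + \frac{-55 + 35}{-3}\right) 8 = \left(-14 - - \frac{20}{3}\right) 8 = \left(-14 + \frac{20}{3}\right) 8 = \left(- \frac{22}{3}\right) 8 = - \frac{176}{3}$)
$\frac{g{\left(-210 \right)}}{-12319} = - \frac{176}{3 \left(-12319\right)} = \left(- \frac{176}{3}\right) \left(- \frac{1}{12319}\right) = \frac{176}{36957}$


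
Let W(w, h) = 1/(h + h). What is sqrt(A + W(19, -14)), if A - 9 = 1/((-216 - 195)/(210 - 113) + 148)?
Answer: sqrt(341936657265)/195230 ≈ 2.9952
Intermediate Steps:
W(w, h) = 1/(2*h)
A = 125602/13945 (A = 9 + 1/((-216 - 195)/(210 - 113) + 148) = 9 + 1/(-411/97 + 148) = 9 + 1/(13945/97) = 9 + 97/13945 = 125602/13945 ≈ 9.0070)
sqrt(A + W(19, -14)) = sqrt(125602/13945 + (1/2)/(-14)) = sqrt(125602/13945 + (1/2)*(-1/14)) = sqrt(125602/13945 - 1/28) = sqrt(3502911/390460) = sqrt(341936657265)/195230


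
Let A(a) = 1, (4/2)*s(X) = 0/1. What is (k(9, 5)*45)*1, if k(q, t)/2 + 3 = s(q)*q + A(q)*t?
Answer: 180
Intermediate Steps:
s(X) = 0 (s(X) = (0/1)/2 = (0*1)/2 = (1/2)*0 = 0)
k(q, t) = -6 + 2*t (k(q, t) = -6 + 2*(0*q + 1*t) = -6 + 2*(0 + t) = -6 + 2*t)
(k(9, 5)*45)*1 = ((-6 + 2*5)*45)*1 = ((-6 + 10)*45)*1 = (4*45)*1 = 180*1 = 180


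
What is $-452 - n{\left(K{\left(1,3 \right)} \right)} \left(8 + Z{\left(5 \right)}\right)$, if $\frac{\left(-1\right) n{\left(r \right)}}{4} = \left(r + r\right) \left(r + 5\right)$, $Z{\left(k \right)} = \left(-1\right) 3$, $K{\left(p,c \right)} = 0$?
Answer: $-452$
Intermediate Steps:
$Z{\left(k \right)} = -3$
$n{\left(r \right)} = - 8 r \left(5 + r\right)$ ($n{\left(r \right)} = - 4 \left(r + r\right) \left(r + 5\right) = - 4 \cdot 2 r \left(5 + r\right) = - 8 r \left(5 + r\right)$)
$-452 - n{\left(K{\left(1,3 \right)} \right)} \left(8 + Z{\left(5 \right)}\right) = -452 - \left(-8\right) 0 \left(5 + 0\right) \left(8 - 3\right) = -452 - \left(-8\right) 0 \cdot 5 \cdot 5 = -452 - 0 \cdot 5 = -452 - 0 = -452 + 0 = -452$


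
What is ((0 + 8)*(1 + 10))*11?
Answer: 968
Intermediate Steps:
((0 + 8)*(1 + 10))*11 = (8*11)*11 = 88*11 = 968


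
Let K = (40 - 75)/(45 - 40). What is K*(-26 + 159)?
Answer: -931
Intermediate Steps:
K = -7 (K = -35/5 = -35*1/5 = -7)
K*(-26 + 159) = -7*(-26 + 159) = -7*133 = -931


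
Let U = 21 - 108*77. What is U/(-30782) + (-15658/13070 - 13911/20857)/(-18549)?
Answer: 20979557947007041/77824218476182410 ≈ 0.26958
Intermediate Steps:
U = -8295 (U = 21 - 8316 = -8295)
U/(-30782) + (-15658/13070 - 13911/20857)/(-18549) = -8295/(-30782) + (-15658/13070 - 13911/20857)/(-18549) = -8295*(-1/30782) + (-15658*1/13070 - 13911*1/20857)*(-1/18549) = 8295/30782 + (-7829/6535 - 13911/20857)*(-1/18549) = 8295/30782 - 254197838/136300495*(-1/18549) = 8295/30782 + 254197838/2528237881755 = 20979557947007041/77824218476182410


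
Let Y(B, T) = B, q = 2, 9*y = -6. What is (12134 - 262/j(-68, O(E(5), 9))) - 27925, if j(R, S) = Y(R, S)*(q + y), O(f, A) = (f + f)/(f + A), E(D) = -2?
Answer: -2147183/136 ≈ -15788.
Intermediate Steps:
y = -2/3 (y = (1/9)*(-6) = -2/3 ≈ -0.66667)
O(f, A) = 2*f/(A + f) (O(f, A) = (2*f)/(A + f) = 2*f/(A + f))
j(R, S) = 4*R/3 (j(R, S) = R*(2 - 2/3) = R*(4/3) = 4*R/3)
(12134 - 262/j(-68, O(E(5), 9))) - 27925 = (12134 - 262/((4/3)*(-68))) - 27925 = (12134 - 262/(-272/3)) - 27925 = (12134 - 262*(-3/272)) - 27925 = (12134 + 393/136) - 27925 = 1650617/136 - 27925 = -2147183/136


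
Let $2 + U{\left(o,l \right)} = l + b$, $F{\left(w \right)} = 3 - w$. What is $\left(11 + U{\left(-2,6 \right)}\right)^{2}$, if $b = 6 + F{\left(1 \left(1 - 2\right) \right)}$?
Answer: $625$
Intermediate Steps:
$b = 10$ ($b = 6 + \left(3 - 1 \left(1 - 2\right)\right) = 6 + \left(3 - 1 \left(-1\right)\right) = 6 + \left(3 - -1\right) = 6 + \left(3 + 1\right) = 6 + 4 = 10$)
$U{\left(o,l \right)} = 8 + l$ ($U{\left(o,l \right)} = -2 + \left(l + 10\right) = -2 + \left(10 + l\right) = 8 + l$)
$\left(11 + U{\left(-2,6 \right)}\right)^{2} = \left(11 + \left(8 + 6\right)\right)^{2} = \left(11 + 14\right)^{2} = 25^{2} = 625$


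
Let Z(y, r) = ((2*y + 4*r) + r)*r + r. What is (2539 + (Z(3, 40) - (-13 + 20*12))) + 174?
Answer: 10766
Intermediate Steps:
Z(y, r) = r + r*(2*y + 5*r) (Z(y, r) = (2*y + 5*r)*r + r = r*(2*y + 5*r) + r = r + r*(2*y + 5*r))
(2539 + (Z(3, 40) - (-13 + 20*12))) + 174 = (2539 + (40*(1 + 2*3 + 5*40) - (-13 + 20*12))) + 174 = (2539 + (40*(1 + 6 + 200) - (-13 + 240))) + 174 = (2539 + (40*207 - 1*227)) + 174 = (2539 + (8280 - 227)) + 174 = (2539 + 8053) + 174 = 10592 + 174 = 10766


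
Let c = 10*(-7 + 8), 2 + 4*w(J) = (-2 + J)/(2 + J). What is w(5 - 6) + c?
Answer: 35/4 ≈ 8.7500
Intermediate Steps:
w(J) = -½ + (-2 + J)/(4*(2 + J)) (w(J) = -½ + ((-2 + J)/(2 + J))/4 = -½ + (-2 + J)/(4*(2 + J)))
c = 10 (c = 10*1 = 10)
w(5 - 6) + c = (-6 - (5 - 6))/(4*(2 + (5 - 6))) + 10 = (-6 - 1*(-1))/(4*(2 - 1)) + 10 = (¼)*(-6 + 1)/1 + 10 = (¼)*1*(-5) + 10 = -5/4 + 10 = 35/4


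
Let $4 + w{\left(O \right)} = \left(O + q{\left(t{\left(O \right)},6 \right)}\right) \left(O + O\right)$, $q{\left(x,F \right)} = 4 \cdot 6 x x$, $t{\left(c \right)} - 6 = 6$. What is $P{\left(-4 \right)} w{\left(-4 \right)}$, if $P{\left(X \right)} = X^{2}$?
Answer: $-441920$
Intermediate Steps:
$t{\left(c \right)} = 12$ ($t{\left(c \right)} = 6 + 6 = 12$)
$q{\left(x,F \right)} = 24 x^{2}$ ($q{\left(x,F \right)} = 24 x x = 24 x^{2}$)
$w{\left(O \right)} = -4 + 2 O \left(3456 + O\right)$ ($w{\left(O \right)} = -4 + \left(O + 24 \cdot 12^{2}\right) \left(O + O\right) = -4 + \left(O + 24 \cdot 144\right) 2 O = -4 + \left(O + 3456\right) 2 O = -4 + \left(3456 + O\right) 2 O = -4 + 2 O \left(3456 + O\right)$)
$P{\left(-4 \right)} w{\left(-4 \right)} = \left(-4\right)^{2} \left(-4 + 2 \left(-4\right)^{2} + 6912 \left(-4\right)\right) = 16 \left(-4 + 2 \cdot 16 - 27648\right) = 16 \left(-4 + 32 - 27648\right) = 16 \left(-27620\right) = -441920$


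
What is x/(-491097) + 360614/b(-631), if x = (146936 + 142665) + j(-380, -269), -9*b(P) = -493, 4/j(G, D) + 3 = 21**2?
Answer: 349025842610665/53022269799 ≈ 6582.6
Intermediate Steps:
j(G, D) = 2/219 (j(G, D) = 4/(-3 + 21**2) = 4/(-3 + 441) = 4/438 = 4*(1/438) = 2/219)
b(P) = 493/9 (b(P) = -1/9*(-493) = 493/9)
x = 63422621/219 (x = (146936 + 142665) + 2/219 = 289601 + 2/219 = 63422621/219 ≈ 2.8960e+5)
x/(-491097) + 360614/b(-631) = (63422621/219)/(-491097) + 360614/(493/9) = (63422621/219)*(-1/491097) + 360614*(9/493) = -63422621/107550243 + 3245526/493 = 349025842610665/53022269799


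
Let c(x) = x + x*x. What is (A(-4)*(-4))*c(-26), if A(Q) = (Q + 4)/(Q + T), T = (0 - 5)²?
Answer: 0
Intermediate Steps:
T = 25 (T = (-5)² = 25)
c(x) = x + x²
A(Q) = (4 + Q)/(25 + Q) (A(Q) = (Q + 4)/(Q + 25) = (4 + Q)/(25 + Q))
(A(-4)*(-4))*c(-26) = (((4 - 4)/(25 - 4))*(-4))*(-26*(1 - 26)) = ((0/21)*(-4))*(-26*(-25)) = (((1/21)*0)*(-4))*650 = (0*(-4))*650 = 0*650 = 0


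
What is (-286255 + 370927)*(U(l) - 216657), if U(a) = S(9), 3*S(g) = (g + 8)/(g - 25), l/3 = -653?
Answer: -18344811492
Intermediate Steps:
l = -1959 (l = 3*(-653) = -1959)
S(g) = (8 + g)/(3*(-25 + g)) (S(g) = ((g + 8)/(g - 25))/3 = ((8 + g)/(-25 + g))/3 = (8 + g)/(3*(-25 + g)))
U(a) = -17/48 (U(a) = (8 + 9)/(3*(-25 + 9)) = (1/3)*17/(-16) = (1/3)*(-1/16)*17 = -17/48)
(-286255 + 370927)*(U(l) - 216657) = (-286255 + 370927)*(-17/48 - 216657) = 84672*(-10399553/48) = -18344811492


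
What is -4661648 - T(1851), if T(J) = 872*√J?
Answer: -4661648 - 872*√1851 ≈ -4.6992e+6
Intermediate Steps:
-4661648 - T(1851) = -4661648 - 872*√1851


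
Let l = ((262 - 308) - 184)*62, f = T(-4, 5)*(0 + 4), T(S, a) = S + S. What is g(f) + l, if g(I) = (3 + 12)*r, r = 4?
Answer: -14200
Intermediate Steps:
T(S, a) = 2*S
f = -32 (f = (2*(-4))*(0 + 4) = -8*4 = -32)
g(I) = 60 (g(I) = (3 + 12)*4 = 15*4 = 60)
l = -14260 (l = (-46 - 184)*62 = -230*62 = -14260)
g(f) + l = 60 - 14260 = -14200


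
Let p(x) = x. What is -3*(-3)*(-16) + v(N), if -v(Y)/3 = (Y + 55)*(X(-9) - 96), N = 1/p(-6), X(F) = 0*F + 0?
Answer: 15648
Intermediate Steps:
X(F) = 0 (X(F) = 0 + 0 = 0)
N = -1/6 (N = 1/(-6) = -1/6 ≈ -0.16667)
v(Y) = 15840 + 288*Y (v(Y) = -3*(Y + 55)*(0 - 96) = -3*(55 + Y)*(-96) = -3*(-5280 - 96*Y) = 15840 + 288*Y)
-3*(-3)*(-16) + v(N) = -3*(-3)*(-16) + (15840 + 288*(-1/6)) = 9*(-16) + (15840 - 48) = -144 + 15792 = 15648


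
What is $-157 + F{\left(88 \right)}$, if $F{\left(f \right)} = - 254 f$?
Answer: $-22509$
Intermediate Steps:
$-157 + F{\left(88 \right)} = -157 - 22352 = -22509$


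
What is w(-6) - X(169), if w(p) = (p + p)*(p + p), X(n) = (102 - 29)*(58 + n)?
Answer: -16427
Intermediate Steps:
X(n) = 4234 + 73*n (X(n) = 73*(58 + n) = 4234 + 73*n)
w(p) = 4*p² (w(p) = (2*p)*(2*p) = 4*p²)
w(-6) - X(169) = 4*(-6)² - (4234 + 73*169) = 4*36 - (4234 + 12337) = 144 - 1*16571 = 144 - 16571 = -16427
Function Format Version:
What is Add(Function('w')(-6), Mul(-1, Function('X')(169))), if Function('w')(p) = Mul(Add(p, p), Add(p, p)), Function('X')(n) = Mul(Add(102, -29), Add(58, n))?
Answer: -16427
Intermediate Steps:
Function('X')(n) = Add(4234, Mul(73, n)) (Function('X')(n) = Mul(73, Add(58, n)) = Add(4234, Mul(73, n)))
Function('w')(p) = Mul(4, Pow(p, 2)) (Function('w')(p) = Mul(Mul(2, p), Mul(2, p)) = Mul(4, Pow(p, 2)))
Add(Function('w')(-6), Mul(-1, Function('X')(169))) = Add(Mul(4, Pow(-6, 2)), Mul(-1, Add(4234, Mul(73, 169)))) = Add(Mul(4, 36), Mul(-1, Add(4234, 12337))) = Add(144, Mul(-1, 16571)) = Add(144, -16571) = -16427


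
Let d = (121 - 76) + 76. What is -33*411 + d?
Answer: -13442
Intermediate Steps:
d = 121 (d = 45 + 76 = 121)
-33*411 + d = -33*411 + 121 = -13563 + 121 = -13442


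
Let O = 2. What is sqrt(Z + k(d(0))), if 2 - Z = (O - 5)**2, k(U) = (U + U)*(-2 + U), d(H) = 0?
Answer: I*sqrt(7) ≈ 2.6458*I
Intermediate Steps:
k(U) = 2*U*(-2 + U) (k(U) = (2*U)*(-2 + U) = 2*U*(-2 + U))
Z = -7 (Z = 2 - (2 - 5)**2 = 2 - 1*(-3)**2 = 2 - 1*9 = 2 - 9 = -7)
sqrt(Z + k(d(0))) = sqrt(-7 + 2*0*(-2 + 0)) = sqrt(-7 + 2*0*(-2)) = sqrt(-7 + 0) = sqrt(-7) = I*sqrt(7)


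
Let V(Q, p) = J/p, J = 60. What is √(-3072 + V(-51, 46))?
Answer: I*√1624398/23 ≈ 55.414*I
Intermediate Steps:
V(Q, p) = 60/p
√(-3072 + V(-51, 46)) = √(-3072 + 60/46) = √(-3072 + 60*(1/46)) = √(-3072 + 30/23) = √(-70626/23) = I*√1624398/23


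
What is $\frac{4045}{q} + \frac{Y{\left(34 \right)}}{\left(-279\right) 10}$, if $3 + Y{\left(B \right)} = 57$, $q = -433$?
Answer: $- \frac{628274}{67115} \approx -9.3612$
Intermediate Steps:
$Y{\left(B \right)} = 54$ ($Y{\left(B \right)} = -3 + 57 = 54$)
$\frac{4045}{q} + \frac{Y{\left(34 \right)}}{\left(-279\right) 10} = \frac{4045}{-433} + \frac{54}{\left(-279\right) 10} = 4045 \left(- \frac{1}{433}\right) + \frac{54}{-2790} = - \frac{4045}{433} + 54 \left(- \frac{1}{2790}\right) = - \frac{4045}{433} - \frac{3}{155} = - \frac{628274}{67115}$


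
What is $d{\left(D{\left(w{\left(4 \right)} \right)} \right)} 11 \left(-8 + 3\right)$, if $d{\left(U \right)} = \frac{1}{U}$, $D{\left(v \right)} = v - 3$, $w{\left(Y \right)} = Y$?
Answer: $-55$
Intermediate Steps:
$D{\left(v \right)} = -3 + v$
$d{\left(D{\left(w{\left(4 \right)} \right)} \right)} 11 \left(-8 + 3\right) = \frac{1}{-3 + 4} \cdot 11 \left(-8 + 3\right) = 1^{-1} \cdot 11 \left(-5\right) = 1 \cdot 11 \left(-5\right) = 11 \left(-5\right) = -55$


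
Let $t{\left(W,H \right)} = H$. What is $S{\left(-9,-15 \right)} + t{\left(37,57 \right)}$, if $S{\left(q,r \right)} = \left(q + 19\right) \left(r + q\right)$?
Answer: $-183$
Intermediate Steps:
$S{\left(q,r \right)} = \left(19 + q\right) \left(q + r\right)$
$S{\left(-9,-15 \right)} + t{\left(37,57 \right)} = \left(\left(-9\right)^{2} + 19 \left(-9\right) + 19 \left(-15\right) - -135\right) + 57 = \left(81 - 171 - 285 + 135\right) + 57 = -240 + 57 = -183$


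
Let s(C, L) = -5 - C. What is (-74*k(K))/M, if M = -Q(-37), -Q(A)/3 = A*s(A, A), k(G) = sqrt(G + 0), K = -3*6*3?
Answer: I*sqrt(6)/16 ≈ 0.15309*I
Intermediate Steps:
K = -54 (K = -18*3 = -54)
k(G) = sqrt(G)
Q(A) = -3*A*(-5 - A)
M = -3552 (M = -3*(-37)*(5 - 37) = -3*(-37)*(-32) = -1*3552 = -3552)
(-74*k(K))/M = -222*I*sqrt(6)/(-3552) = -222*I*sqrt(6)*(-1/3552) = I*sqrt(6)/16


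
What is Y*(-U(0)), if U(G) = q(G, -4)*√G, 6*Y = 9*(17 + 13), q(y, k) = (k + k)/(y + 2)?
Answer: 0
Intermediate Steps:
q(y, k) = 2*k/(2 + y) (q(y, k) = (2*k)/(2 + y) = 2*k/(2 + y))
Y = 45 (Y = (9*(17 + 13))/6 = (9*30)/6 = (⅙)*270 = 45)
U(G) = -8*√G/(2 + G) (U(G) = (2*(-4)/(2 + G))*√G = (-8/(2 + G))*√G = -8*√G/(2 + G))
Y*(-U(0)) = 45*(-(-8)*√0/(2 + 0)) = 45*(-(-8)*0/2) = 45*(-1*0) = 45*0 = 0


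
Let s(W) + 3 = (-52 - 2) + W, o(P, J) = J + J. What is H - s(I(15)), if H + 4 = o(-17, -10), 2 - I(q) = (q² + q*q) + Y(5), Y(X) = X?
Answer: 486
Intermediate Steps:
o(P, J) = 2*J
I(q) = -3 - 2*q² (I(q) = 2 - ((q² + q*q) + 5) = 2 - ((q² + q²) + 5) = 2 - (2*q² + 5) = 2 - (5 + 2*q²) = 2 + (-5 - 2*q²) = -3 - 2*q²)
H = -24 (H = -4 + 2*(-10) = -4 - 20 = -24)
s(W) = -57 + W (s(W) = -3 + ((-52 - 2) + W) = -3 + (-54 + W) = -57 + W)
H - s(I(15)) = -24 - (-57 + (-3 - 2*15²)) = -24 - (-57 + (-3 - 2*225)) = -24 - (-57 + (-3 - 450)) = -24 - (-57 - 453) = -24 - 1*(-510) = -24 + 510 = 486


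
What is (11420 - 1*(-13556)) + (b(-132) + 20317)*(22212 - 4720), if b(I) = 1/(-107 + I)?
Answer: 84942958168/239 ≈ 3.5541e+8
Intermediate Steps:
(11420 - 1*(-13556)) + (b(-132) + 20317)*(22212 - 4720) = (11420 - 1*(-13556)) + (1/(-107 - 132) + 20317)*(22212 - 4720) = (11420 + 13556) + (1/(-239) + 20317)*17492 = 24976 + (-1/239 + 20317)*17492 = 24976 + (4855762/239)*17492 = 24976 + 84936988904/239 = 84942958168/239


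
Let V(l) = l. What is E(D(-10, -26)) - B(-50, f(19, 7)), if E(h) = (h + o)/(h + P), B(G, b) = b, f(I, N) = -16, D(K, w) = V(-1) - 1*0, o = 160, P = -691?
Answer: 10913/692 ≈ 15.770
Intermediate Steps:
D(K, w) = -1 (D(K, w) = -1 - 1*0 = -1 + 0 = -1)
E(h) = (160 + h)/(-691 + h) (E(h) = (h + 160)/(h - 691) = (160 + h)/(-691 + h))
E(D(-10, -26)) - B(-50, f(19, 7)) = (160 - 1)/(-691 - 1) - 1*(-16) = 159/(-692) + 16 = -1/692*159 + 16 = -159/692 + 16 = 10913/692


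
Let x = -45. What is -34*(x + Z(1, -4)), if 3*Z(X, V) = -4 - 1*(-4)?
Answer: 1530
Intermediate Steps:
Z(X, V) = 0 (Z(X, V) = (-4 - 1*(-4))/3 = (-4 + 4)/3 = (1/3)*0 = 0)
-34*(x + Z(1, -4)) = -34*(-45 + 0) = -34*(-45) = 1530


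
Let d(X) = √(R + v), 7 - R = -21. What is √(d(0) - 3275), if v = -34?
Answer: √(-3275 + I*√6) ≈ 0.0214 + 57.228*I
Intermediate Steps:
R = 28 (R = 7 - 1*(-21) = 7 + 21 = 28)
d(X) = I*√6 (d(X) = √(28 - 34) = √(-6) = I*√6)
√(d(0) - 3275) = √(I*√6 - 3275) = √(-3275 + I*√6)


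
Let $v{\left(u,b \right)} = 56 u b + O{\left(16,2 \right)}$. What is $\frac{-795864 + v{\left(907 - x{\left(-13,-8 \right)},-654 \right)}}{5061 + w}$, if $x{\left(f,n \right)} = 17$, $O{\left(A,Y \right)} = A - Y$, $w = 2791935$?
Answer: $- \frac{16695605}{1398498} \approx -11.938$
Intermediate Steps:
$v{\left(u,b \right)} = 14 + 56 b u$ ($v{\left(u,b \right)} = 56 u b + \left(16 - 2\right) = 56 b u + \left(16 - 2\right) = 56 b u + 14 = 14 + 56 b u$)
$\frac{-795864 + v{\left(907 - x{\left(-13,-8 \right)},-654 \right)}}{5061 + w} = \frac{-795864 + \left(14 + 56 \left(-654\right) \left(907 - 17\right)\right)}{5061 + 2791935} = \frac{-795864 + \left(14 + 56 \left(-654\right) \left(907 - 17\right)\right)}{2796996} = \left(-795864 + \left(14 + 56 \left(-654\right) 890\right)\right) \frac{1}{2796996} = \left(-795864 + \left(14 - 32595360\right)\right) \frac{1}{2796996} = \left(-795864 - 32595346\right) \frac{1}{2796996} = \left(-33391210\right) \frac{1}{2796996} = - \frac{16695605}{1398498}$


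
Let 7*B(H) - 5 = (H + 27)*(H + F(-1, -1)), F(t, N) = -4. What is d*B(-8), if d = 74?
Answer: -16502/7 ≈ -2357.4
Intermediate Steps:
B(H) = 5/7 + (-4 + H)*(27 + H)/7 (B(H) = 5/7 + ((H + 27)*(H - 4))/7 = 5/7 + ((27 + H)*(-4 + H))/7 = 5/7 + ((-4 + H)*(27 + H))/7 = 5/7 + (-4 + H)*(27 + H)/7)
d*B(-8) = 74*(-103/7 + (⅐)*(-8)² + (23/7)*(-8)) = 74*(-103/7 + (⅐)*64 - 184/7) = 74*(-103/7 + 64/7 - 184/7) = 74*(-223/7) = -16502/7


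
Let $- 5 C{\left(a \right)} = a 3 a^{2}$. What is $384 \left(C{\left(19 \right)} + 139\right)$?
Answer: $- \frac{7634688}{5} \approx -1.5269 \cdot 10^{6}$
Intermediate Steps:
$C{\left(a \right)} = - \frac{3 a^{3}}{5}$ ($C{\left(a \right)} = - \frac{a 3 a^{2}}{5} = - \frac{3 a a^{2}}{5} = - \frac{3 a^{3}}{5}$)
$384 \left(C{\left(19 \right)} + 139\right) = 384 \left(- \frac{3 \cdot 19^{3}}{5} + 139\right) = 384 \left(\left(- \frac{3}{5}\right) 6859 + 139\right) = 384 \left(- \frac{20577}{5} + 139\right) = 384 \left(- \frac{19882}{5}\right) = - \frac{7634688}{5}$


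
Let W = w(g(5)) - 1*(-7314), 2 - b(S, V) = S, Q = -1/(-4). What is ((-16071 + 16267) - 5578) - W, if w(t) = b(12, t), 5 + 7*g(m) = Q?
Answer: -12686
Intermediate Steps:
Q = ¼ (Q = -1*(-¼) = ¼ ≈ 0.25000)
b(S, V) = 2 - S
g(m) = -19/28 (g(m) = -5/7 + (⅐)*(¼) = -5/7 + 1/28 = -19/28)
w(t) = -10 (w(t) = 2 - 1*12 = 2 - 12 = -10)
W = 7304 (W = -10 - 1*(-7314) = -10 + 7314 = 7304)
((-16071 + 16267) - 5578) - W = ((-16071 + 16267) - 5578) - 1*7304 = (196 - 5578) - 7304 = -5382 - 7304 = -12686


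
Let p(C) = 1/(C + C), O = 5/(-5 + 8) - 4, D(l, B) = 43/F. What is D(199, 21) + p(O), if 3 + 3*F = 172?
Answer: 1299/2366 ≈ 0.54903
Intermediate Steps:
F = 169/3 (F = -1 + (1/3)*172 = -1 + 172/3 = 169/3 ≈ 56.333)
D(l, B) = 129/169 (D(l, B) = 43/(169/3) = 43*(3/169) = 129/169)
O = -7/3 (O = 5/3 - 4 = -7/3 ≈ -2.3333)
p(C) = 1/(2*C)
D(199, 21) + p(O) = 129/169 + 1/(2*(-7/3)) = 129/169 + (1/2)*(-3/7) = 129/169 - 3/14 = 1299/2366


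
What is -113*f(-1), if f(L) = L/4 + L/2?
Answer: 339/4 ≈ 84.750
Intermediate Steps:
f(L) = 3*L/4 (f(L) = L*(¼) + L*(½) = L/4 + L/2 = 3*L/4)
-113*f(-1) = -339*(-1)/4 = -113*(-¾) = 339/4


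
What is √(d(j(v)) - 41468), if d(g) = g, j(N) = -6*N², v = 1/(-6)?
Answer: I*√1492854/6 ≈ 203.64*I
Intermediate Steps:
v = -⅙ ≈ -0.16667
√(d(j(v)) - 41468) = √(-6*(-⅙)² - 41468) = √(-6*1/36 - 41468) = √(-⅙ - 41468) = √(-248809/6) = I*√1492854/6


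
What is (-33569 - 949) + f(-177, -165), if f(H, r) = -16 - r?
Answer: -34369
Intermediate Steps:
(-33569 - 949) + f(-177, -165) = (-33569 - 949) + (-16 - 1*(-165)) = -34518 + (-16 + 165) = -34518 + 149 = -34369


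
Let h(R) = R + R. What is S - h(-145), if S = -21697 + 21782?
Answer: 375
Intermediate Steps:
h(R) = 2*R
S = 85
S - h(-145) = 85 - 2*(-145) = 85 - 1*(-290) = 85 + 290 = 375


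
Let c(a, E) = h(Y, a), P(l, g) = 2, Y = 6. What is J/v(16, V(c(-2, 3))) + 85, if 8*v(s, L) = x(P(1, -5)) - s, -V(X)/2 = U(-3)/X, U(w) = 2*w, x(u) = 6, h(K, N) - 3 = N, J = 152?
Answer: -183/5 ≈ -36.600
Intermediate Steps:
h(K, N) = 3 + N
c(a, E) = 3 + a
V(X) = 12/X (V(X) = -2*2*(-3)/X = -(-12)/X = 12/X)
v(s, L) = ¾ - s/8 (v(s, L) = (6 - s)/8 = ¾ - s/8)
J/v(16, V(c(-2, 3))) + 85 = 152/(¾ - ⅛*16) + 85 = 152/(¾ - 2) + 85 = 152/(-5/4) + 85 = 152*(-⅘) + 85 = -608/5 + 85 = -183/5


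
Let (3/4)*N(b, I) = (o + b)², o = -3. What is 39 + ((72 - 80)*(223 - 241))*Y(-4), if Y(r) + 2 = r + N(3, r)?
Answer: -825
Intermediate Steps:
N(b, I) = 4*(-3 + b)²/3
Y(r) = -2 + r (Y(r) = -2 + (r + 4*(-3 + 3)²/3) = -2 + (r + (4/3)*0²) = -2 + (r + (4/3)*0) = -2 + (r + 0) = -2 + r)
39 + ((72 - 80)*(223 - 241))*Y(-4) = 39 + ((72 - 80)*(223 - 241))*(-2 - 4) = 39 - 8*(-18)*(-6) = 39 + 144*(-6) = 39 - 864 = -825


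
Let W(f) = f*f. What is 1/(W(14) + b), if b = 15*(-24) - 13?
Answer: -1/177 ≈ -0.0056497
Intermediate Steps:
b = -373 (b = -360 - 13 = -373)
W(f) = f²
1/(W(14) + b) = 1/(14² - 373) = 1/(196 - 373) = 1/(-177) = -1/177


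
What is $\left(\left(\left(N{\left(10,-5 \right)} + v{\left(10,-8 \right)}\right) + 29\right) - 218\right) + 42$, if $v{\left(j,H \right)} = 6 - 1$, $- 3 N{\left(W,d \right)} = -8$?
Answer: $- \frac{418}{3} \approx -139.33$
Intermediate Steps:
$N{\left(W,d \right)} = \frac{8}{3}$ ($N{\left(W,d \right)} = \left(- \frac{1}{3}\right) \left(-8\right) = \frac{8}{3}$)
$v{\left(j,H \right)} = 5$ ($v{\left(j,H \right)} = 6 - 1 = 5$)
$\left(\left(\left(N{\left(10,-5 \right)} + v{\left(10,-8 \right)}\right) + 29\right) - 218\right) + 42 = \left(\left(\left(\frac{8}{3} + 5\right) + 29\right) - 218\right) + 42 = \left(\left(\frac{23}{3} + 29\right) - 218\right) + 42 = \left(\frac{110}{3} - 218\right) + 42 = - \frac{544}{3} + 42 = - \frac{418}{3}$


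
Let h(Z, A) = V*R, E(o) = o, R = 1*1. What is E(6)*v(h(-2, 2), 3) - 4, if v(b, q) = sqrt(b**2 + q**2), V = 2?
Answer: -4 + 6*sqrt(13) ≈ 17.633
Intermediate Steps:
R = 1
h(Z, A) = 2 (h(Z, A) = 2*1 = 2)
E(6)*v(h(-2, 2), 3) - 4 = 6*sqrt(2**2 + 3**2) - 4 = 6*sqrt(4 + 9) - 4 = 6*sqrt(13) - 4 = -4 + 6*sqrt(13)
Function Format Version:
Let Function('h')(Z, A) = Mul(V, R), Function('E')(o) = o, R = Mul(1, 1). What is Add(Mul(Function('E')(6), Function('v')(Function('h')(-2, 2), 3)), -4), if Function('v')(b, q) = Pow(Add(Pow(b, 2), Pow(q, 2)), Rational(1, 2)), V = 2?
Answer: Add(-4, Mul(6, Pow(13, Rational(1, 2)))) ≈ 17.633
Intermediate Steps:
R = 1
Function('h')(Z, A) = 2 (Function('h')(Z, A) = Mul(2, 1) = 2)
Add(Mul(Function('E')(6), Function('v')(Function('h')(-2, 2), 3)), -4) = Add(Mul(6, Pow(Add(Pow(2, 2), Pow(3, 2)), Rational(1, 2))), -4) = Add(Mul(6, Pow(Add(4, 9), Rational(1, 2))), -4) = Add(Mul(6, Pow(13, Rational(1, 2))), -4) = Add(-4, Mul(6, Pow(13, Rational(1, 2))))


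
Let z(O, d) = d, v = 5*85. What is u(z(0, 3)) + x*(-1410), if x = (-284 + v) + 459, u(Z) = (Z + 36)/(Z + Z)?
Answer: -1691987/2 ≈ -8.4599e+5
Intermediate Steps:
v = 425
u(Z) = (36 + Z)/(2*Z) (u(Z) = (36 + Z)/((2*Z)) = (36 + Z)*(1/(2*Z)) = (36 + Z)/(2*Z))
x = 600 (x = (-284 + 425) + 459 = 141 + 459 = 600)
u(z(0, 3)) + x*(-1410) = (1/2)*(36 + 3)/3 + 600*(-1410) = (1/2)*(1/3)*39 - 846000 = 13/2 - 846000 = -1691987/2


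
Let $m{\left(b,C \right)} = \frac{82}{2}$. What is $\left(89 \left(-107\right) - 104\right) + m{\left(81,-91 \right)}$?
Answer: $-9586$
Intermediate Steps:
$m{\left(b,C \right)} = 41$ ($m{\left(b,C \right)} = 82 \cdot \frac{1}{2} = 41$)
$\left(89 \left(-107\right) - 104\right) + m{\left(81,-91 \right)} = \left(89 \left(-107\right) - 104\right) + 41 = \left(-9523 - 104\right) + 41 = -9627 + 41 = -9586$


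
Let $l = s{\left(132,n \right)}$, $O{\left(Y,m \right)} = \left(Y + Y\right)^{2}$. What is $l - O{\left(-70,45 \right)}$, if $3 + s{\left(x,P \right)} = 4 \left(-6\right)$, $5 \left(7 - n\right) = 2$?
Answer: $-19627$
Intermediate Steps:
$n = \frac{33}{5}$ ($n = 7 - \frac{2}{5} = \frac{33}{5} \approx 6.6$)
$O{\left(Y,m \right)} = 4 Y^{2}$ ($O{\left(Y,m \right)} = \left(2 Y\right)^{2} = 4 Y^{2}$)
$s{\left(x,P \right)} = -27$ ($s{\left(x,P \right)} = -3 + 4 \left(-6\right) = -3 - 24 = -27$)
$l = -27$
$l - O{\left(-70,45 \right)} = -27 - 4 \left(-70\right)^{2} = -27 - 4 \cdot 4900 = -27 - 19600 = -19627$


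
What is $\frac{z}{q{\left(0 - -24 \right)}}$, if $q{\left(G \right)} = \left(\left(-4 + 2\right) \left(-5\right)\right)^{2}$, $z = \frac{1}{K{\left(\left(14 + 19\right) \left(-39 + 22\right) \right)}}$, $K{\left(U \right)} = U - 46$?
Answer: $- \frac{1}{60700} \approx -1.6474 \cdot 10^{-5}$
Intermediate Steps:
$K{\left(U \right)} = -46 + U$ ($K{\left(U \right)} = U - 46 = -46 + U$)
$z = - \frac{1}{607}$ ($z = \frac{1}{-46 + \left(14 + 19\right) \left(-39 + 22\right)} = \frac{1}{-46 + 33 \left(-17\right)} = \frac{1}{-46 - 561} = \frac{1}{-607} = - \frac{1}{607} \approx -0.0016474$)
$q{\left(G \right)} = 100$ ($q{\left(G \right)} = \left(\left(-2\right) \left(-5\right)\right)^{2} = 10^{2} = 100$)
$\frac{z}{q{\left(0 - -24 \right)}} = - \frac{1}{607 \cdot 100} = \left(- \frac{1}{607}\right) \frac{1}{100} = - \frac{1}{60700}$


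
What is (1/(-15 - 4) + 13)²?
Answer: 60516/361 ≈ 167.63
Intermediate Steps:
(1/(-15 - 4) + 13)² = (1/(-19) + 13)² = (-1/19 + 13)² = (246/19)² = 60516/361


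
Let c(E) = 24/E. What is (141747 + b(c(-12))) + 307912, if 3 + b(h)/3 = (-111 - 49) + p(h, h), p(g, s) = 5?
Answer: 449185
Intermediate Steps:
b(h) = -474 (b(h) = -9 + 3*((-111 - 49) + 5) = -9 + 3*(-160 + 5) = -9 + 3*(-155) = -9 - 465 = -474)
(141747 + b(c(-12))) + 307912 = (141747 - 474) + 307912 = 141273 + 307912 = 449185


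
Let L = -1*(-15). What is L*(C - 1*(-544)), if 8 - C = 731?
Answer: -2685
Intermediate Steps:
C = -723 (C = 8 - 1*731 = 8 - 731 = -723)
L = 15
L*(C - 1*(-544)) = 15*(-723 - 1*(-544)) = 15*(-723 + 544) = 15*(-179) = -2685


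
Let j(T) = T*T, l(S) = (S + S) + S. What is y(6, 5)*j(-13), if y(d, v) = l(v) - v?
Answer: 1690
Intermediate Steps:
l(S) = 3*S (l(S) = 2*S + S = 3*S)
y(d, v) = 2*v (y(d, v) = 3*v - v = 2*v)
j(T) = T²
y(6, 5)*j(-13) = (2*5)*(-13)² = 10*169 = 1690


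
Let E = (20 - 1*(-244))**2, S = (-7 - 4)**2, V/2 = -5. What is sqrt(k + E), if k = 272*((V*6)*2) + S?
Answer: sqrt(37177) ≈ 192.81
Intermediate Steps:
V = -10 (V = 2*(-5) = -10)
S = 121 (S = (-11)**2 = 121)
E = 69696 (E = (20 + 244)**2 = 264**2 = 69696)
k = -32519 (k = 272*(-10*6*2) + 121 = 272*(-60*2) + 121 = 272*(-120) + 121 = -32640 + 121 = -32519)
sqrt(k + E) = sqrt(-32519 + 69696) = sqrt(37177)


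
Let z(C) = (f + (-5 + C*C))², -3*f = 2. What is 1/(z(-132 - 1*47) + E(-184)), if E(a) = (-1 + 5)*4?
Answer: 9/9236363380 ≈ 9.7441e-10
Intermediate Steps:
f = -⅔ (f = -⅓*2 = -⅔ ≈ -0.66667)
E(a) = 16 (E(a) = 4*4 = 16)
z(C) = (-17/3 + C²)² (z(C) = (-⅔ + (-5 + C*C))² = (-⅔ + (-5 + C²))² = (-17/3 + C²)²)
1/(z(-132 - 1*47) + E(-184)) = 1/((-17 + 3*(-132 - 1*47)²)²/9 + 16) = 1/((-17 + 3*(-132 - 47)²)²/9 + 16) = 1/((-17 + 3*(-179)²)²/9 + 16) = 1/((-17 + 3*32041)²/9 + 16) = 1/((-17 + 96123)²/9 + 16) = 1/((⅑)*96106² + 16) = 1/((⅑)*9236363236 + 16) = 1/(9236363236/9 + 16) = 1/(9236363380/9) = 9/9236363380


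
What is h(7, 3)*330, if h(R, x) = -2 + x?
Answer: 330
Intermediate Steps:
h(7, 3)*330 = (-2 + 3)*330 = 1*330 = 330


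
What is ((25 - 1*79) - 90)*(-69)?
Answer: 9936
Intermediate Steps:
((25 - 1*79) - 90)*(-69) = ((25 - 79) - 90)*(-69) = (-54 - 90)*(-69) = -144*(-69) = 9936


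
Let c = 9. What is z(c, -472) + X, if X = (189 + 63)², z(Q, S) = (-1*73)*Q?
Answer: 62847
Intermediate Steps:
z(Q, S) = -73*Q
X = 63504 (X = 252² = 63504)
z(c, -472) + X = -73*9 + 63504 = -657 + 63504 = 62847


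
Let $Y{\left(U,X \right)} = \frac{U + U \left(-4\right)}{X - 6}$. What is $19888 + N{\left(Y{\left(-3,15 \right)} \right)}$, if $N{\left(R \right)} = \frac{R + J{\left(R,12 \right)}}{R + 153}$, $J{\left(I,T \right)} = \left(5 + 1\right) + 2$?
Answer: $\frac{3062761}{154} \approx 19888.0$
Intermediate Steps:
$J{\left(I,T \right)} = 8$ ($J{\left(I,T \right)} = 6 + 2 = 8$)
$Y{\left(U,X \right)} = - \frac{3 U}{-6 + X}$ ($Y{\left(U,X \right)} = \frac{U - 4 U}{-6 + X} = \frac{\left(-3\right) U}{-6 + X} = - \frac{3 U}{-6 + X}$)
$N{\left(R \right)} = \frac{8 + R}{153 + R}$ ($N{\left(R \right)} = \frac{R + 8}{R + 153} = \frac{8 + R}{153 + R}$)
$19888 + N{\left(Y{\left(-3,15 \right)} \right)} = 19888 + \frac{8 - - \frac{9}{-6 + 15}}{153 - - \frac{9}{-6 + 15}} = 19888 + \frac{8 - - \frac{9}{9}}{153 - - \frac{9}{9}} = 19888 + \frac{8 - \left(-9\right) \frac{1}{9}}{153 - \left(-9\right) \frac{1}{9}} = 19888 + \frac{8 + 1}{153 + 1} = 19888 + \frac{1}{154} \cdot 9 = 19888 + \frac{9}{154} = \frac{3062761}{154}$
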